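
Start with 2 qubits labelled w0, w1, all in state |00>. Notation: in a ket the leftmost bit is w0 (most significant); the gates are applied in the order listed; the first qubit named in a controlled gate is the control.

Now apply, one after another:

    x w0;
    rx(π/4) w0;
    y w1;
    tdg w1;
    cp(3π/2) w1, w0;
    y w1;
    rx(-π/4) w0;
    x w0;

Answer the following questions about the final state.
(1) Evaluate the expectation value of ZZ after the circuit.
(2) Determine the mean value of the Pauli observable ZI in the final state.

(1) In the final state, ZZ has expectation 1/2.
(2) The observable ZI averages to 1/2.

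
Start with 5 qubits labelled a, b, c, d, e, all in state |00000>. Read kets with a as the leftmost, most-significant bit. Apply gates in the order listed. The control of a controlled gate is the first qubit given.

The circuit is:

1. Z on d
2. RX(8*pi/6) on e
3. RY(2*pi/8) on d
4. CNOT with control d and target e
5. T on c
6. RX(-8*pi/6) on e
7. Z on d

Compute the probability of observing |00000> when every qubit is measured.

A full measurement returns |00000> with probability sqrt(2)/4 + 1/2.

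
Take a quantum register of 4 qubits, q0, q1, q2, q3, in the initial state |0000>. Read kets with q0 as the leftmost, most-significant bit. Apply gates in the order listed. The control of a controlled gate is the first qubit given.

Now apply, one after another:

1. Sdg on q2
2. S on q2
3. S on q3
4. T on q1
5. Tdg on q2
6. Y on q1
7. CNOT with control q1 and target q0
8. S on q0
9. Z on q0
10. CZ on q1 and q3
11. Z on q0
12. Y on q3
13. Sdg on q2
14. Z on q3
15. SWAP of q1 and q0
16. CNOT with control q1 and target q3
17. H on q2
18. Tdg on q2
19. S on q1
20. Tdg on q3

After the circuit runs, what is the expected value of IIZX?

The expectation value of IIZX is 0.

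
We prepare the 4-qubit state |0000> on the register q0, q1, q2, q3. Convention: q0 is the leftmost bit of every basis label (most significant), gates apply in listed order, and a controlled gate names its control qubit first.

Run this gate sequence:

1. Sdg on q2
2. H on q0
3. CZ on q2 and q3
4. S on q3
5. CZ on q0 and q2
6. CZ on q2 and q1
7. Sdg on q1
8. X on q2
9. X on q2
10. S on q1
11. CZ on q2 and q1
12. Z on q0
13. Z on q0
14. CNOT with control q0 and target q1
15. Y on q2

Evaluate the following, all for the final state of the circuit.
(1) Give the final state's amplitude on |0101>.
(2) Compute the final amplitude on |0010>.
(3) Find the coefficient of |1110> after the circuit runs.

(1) The amplitude on |0101> is 0.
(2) The final state's coefficient on |0010> equals sqrt(2)*I/2.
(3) The final state's coefficient on |1110> equals sqrt(2)*I/2.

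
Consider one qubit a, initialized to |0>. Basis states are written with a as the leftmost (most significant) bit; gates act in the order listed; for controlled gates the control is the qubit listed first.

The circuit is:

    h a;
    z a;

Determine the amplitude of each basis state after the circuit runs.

The resulting statevector has amplitude sqrt(2)/2 on |0>, -sqrt(2)/2 on |1>.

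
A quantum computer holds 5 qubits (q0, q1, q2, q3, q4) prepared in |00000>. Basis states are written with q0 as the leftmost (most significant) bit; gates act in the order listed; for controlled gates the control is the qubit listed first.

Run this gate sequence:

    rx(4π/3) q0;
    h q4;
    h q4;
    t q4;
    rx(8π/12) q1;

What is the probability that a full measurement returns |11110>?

A full measurement returns |11110> with probability 0. Key observation: steps 2-3 multiply out to the identity, so the circuit reduces to the remaining gates.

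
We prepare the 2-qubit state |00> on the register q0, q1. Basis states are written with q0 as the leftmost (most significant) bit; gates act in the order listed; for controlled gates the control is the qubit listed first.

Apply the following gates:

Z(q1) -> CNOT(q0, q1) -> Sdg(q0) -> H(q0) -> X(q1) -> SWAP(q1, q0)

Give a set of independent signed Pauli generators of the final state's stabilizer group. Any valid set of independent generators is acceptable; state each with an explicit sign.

One valid set of independent stabilizer generators is +IX, -ZI (any independent generating set of the same group is equally correct).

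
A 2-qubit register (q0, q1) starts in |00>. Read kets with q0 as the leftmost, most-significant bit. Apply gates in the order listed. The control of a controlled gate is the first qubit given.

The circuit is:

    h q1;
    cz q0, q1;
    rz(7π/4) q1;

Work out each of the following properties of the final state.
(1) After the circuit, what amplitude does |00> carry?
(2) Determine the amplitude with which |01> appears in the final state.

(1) The amplitude on |00> is -sqrt(2)*exp(I*pi/8)/2.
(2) The amplitude on |01> is sqrt(2)*exp(7*I*pi/8)/2.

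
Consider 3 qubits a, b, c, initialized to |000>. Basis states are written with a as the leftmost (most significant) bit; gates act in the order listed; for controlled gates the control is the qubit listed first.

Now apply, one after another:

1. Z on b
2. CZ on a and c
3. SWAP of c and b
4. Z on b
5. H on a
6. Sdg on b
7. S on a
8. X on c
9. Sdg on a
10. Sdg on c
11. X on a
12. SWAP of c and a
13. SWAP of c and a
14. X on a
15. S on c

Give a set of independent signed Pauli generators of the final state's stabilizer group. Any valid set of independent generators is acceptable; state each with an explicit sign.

One valid set of independent stabilizer generators is +XII, +IZI, -IIZ (any independent generating set of the same group is equally correct). Key observation: gates 10-15 undo each other exactly, leaving only the rest of the circuit to track.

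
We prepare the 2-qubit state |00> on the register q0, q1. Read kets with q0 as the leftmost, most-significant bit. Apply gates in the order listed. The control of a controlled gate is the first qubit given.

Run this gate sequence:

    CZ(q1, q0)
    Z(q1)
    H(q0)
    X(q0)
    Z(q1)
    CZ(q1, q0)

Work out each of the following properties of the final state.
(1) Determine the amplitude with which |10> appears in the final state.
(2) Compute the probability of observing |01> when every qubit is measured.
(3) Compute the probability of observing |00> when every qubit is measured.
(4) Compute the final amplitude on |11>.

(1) The amplitude on |10> is sqrt(2)/2.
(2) Outcome |01> occurs with probability 0.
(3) A full measurement returns |00> with probability 1/2.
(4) The amplitude on |11> is 0.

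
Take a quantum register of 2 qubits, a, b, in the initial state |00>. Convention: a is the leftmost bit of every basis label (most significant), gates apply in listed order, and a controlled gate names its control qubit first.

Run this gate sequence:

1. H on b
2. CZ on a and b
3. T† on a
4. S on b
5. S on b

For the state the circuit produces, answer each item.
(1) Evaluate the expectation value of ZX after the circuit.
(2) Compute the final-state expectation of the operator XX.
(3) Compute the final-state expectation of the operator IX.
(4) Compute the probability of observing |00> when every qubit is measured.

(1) The observable ZX averages to -1.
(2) In the final state, XX has expectation 0.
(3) The observable IX averages to -1.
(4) The probability of measuring |00> is 1/2.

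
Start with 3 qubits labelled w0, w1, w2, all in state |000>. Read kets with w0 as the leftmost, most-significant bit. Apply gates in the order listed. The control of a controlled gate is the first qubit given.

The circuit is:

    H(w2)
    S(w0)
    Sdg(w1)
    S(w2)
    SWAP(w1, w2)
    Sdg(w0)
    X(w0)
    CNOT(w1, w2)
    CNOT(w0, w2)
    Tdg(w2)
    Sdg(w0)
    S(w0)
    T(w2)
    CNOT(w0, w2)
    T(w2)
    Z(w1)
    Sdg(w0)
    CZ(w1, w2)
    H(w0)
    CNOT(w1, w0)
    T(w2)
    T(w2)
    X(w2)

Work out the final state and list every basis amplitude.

The final amplitudes are 0 on |000>, -I/2 on |001>, -exp(3*I*pi/4)/2 on |010>, 0 on |011>, 0 on |100>, I/2 on |101>, exp(3*I*pi/4)/2 on |110>, 0 on |111>. Key observation: the block from step 9 through step 14 cancels to the identity and can be dropped.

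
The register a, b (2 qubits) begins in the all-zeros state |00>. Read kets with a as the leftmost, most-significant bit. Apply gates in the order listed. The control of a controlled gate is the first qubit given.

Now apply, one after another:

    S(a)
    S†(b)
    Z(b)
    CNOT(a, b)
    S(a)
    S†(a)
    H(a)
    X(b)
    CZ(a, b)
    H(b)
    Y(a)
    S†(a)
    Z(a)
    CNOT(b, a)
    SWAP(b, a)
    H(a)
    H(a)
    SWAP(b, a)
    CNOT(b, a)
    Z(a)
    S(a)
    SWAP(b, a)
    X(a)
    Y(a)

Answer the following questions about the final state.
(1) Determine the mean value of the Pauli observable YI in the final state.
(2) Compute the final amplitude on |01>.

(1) In the final state, YI has expectation 0. Key observation: gates 13-20 undo each other exactly, leaving only the rest of the circuit to track.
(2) |01> carries amplitude 1/2 in the final state.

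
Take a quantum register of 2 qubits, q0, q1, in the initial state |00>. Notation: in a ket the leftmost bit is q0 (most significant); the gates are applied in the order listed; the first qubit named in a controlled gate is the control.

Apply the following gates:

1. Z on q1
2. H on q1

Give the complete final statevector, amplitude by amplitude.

After the circuit, the state carries amplitude sqrt(2)/2 on |00>, sqrt(2)/2 on |01>, 0 on |10>, 0 on |11>.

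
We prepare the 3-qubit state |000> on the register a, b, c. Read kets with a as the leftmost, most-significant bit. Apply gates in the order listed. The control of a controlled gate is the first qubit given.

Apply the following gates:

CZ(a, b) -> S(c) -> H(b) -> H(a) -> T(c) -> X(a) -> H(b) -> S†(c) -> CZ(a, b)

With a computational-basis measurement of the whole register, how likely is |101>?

The probability of measuring |101> is 0.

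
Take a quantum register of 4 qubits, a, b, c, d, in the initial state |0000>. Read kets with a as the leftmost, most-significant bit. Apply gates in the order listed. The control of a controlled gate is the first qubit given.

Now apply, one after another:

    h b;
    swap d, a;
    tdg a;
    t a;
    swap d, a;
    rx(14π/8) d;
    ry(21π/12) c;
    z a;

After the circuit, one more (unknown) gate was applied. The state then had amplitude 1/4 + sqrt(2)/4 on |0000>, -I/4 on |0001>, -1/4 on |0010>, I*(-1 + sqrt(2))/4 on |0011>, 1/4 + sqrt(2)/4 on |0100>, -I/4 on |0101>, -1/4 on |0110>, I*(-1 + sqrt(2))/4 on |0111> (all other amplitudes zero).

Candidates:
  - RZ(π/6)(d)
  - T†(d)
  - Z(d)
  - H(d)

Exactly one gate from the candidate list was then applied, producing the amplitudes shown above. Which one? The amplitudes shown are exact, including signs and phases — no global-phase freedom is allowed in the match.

The unique candidate consistent with the amplitudes is Z(d). Key observation: gates 2-5 undo each other exactly, leaving only the rest of the circuit to track.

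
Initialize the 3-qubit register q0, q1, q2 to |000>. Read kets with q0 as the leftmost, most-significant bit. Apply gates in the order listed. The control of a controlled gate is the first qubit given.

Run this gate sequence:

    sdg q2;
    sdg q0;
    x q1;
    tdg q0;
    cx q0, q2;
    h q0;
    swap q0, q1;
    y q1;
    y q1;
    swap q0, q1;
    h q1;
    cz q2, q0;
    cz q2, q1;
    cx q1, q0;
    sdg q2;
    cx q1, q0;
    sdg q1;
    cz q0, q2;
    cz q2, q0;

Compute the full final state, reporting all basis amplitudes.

The final amplitudes are 1/2 on |000>, 0 on |001>, I/2 on |010>, 0 on |011>, 1/2 on |100>, 0 on |101>, I/2 on |110>, 0 on |111>.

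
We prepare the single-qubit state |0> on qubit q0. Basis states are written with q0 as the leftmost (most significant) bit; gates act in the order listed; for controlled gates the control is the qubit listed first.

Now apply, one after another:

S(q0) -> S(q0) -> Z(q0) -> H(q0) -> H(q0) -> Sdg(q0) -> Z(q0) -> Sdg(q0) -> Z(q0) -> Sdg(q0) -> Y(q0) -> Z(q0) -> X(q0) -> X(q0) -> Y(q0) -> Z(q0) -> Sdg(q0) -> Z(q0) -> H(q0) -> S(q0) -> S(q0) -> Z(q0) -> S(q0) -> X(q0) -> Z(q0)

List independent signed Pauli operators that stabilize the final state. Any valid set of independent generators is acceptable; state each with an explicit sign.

The final state is stabilized by the group generated by +Y; other independent generating sets are equally valid.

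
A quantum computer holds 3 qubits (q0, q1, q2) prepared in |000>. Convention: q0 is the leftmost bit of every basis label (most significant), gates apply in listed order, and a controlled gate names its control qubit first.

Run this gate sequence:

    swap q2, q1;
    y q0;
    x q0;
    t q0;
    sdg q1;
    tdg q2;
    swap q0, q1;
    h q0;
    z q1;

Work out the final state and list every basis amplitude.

After the circuit, the state carries amplitude sqrt(2)*I/2 on |000>, sqrt(2)*I/2 on |100>, and 0 on every other basis state.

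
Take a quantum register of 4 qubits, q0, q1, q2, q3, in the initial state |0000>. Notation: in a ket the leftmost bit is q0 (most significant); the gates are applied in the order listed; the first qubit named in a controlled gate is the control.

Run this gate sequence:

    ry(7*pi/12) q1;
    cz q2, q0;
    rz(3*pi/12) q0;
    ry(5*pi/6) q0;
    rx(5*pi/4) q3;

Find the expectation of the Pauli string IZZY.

The expectation value of IZZY is 1/4 - sqrt(3)/4.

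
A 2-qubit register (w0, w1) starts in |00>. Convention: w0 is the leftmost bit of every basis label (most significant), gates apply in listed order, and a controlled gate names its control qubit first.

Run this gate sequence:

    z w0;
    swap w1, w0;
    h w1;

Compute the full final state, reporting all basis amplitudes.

After the circuit, the state carries amplitude sqrt(2)/2 on |00>, sqrt(2)/2 on |01>, 0 on |10>, 0 on |11>.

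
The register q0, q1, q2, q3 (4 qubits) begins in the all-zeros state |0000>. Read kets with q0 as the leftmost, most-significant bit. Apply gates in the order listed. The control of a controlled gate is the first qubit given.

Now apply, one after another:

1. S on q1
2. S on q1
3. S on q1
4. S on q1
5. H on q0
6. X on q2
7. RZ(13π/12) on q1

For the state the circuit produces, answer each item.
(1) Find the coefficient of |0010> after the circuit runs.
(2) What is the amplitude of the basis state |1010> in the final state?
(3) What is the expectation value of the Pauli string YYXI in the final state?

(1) The amplitude on |0010> is -sqrt(2)*exp(11*I*pi/24)/2. Key observation: steps 1-4 multiply out to the identity, so the circuit reduces to the remaining gates.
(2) The amplitude on |1010> is -sqrt(2)*exp(11*I*pi/24)/2.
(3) In the final state, YYXI has expectation 0.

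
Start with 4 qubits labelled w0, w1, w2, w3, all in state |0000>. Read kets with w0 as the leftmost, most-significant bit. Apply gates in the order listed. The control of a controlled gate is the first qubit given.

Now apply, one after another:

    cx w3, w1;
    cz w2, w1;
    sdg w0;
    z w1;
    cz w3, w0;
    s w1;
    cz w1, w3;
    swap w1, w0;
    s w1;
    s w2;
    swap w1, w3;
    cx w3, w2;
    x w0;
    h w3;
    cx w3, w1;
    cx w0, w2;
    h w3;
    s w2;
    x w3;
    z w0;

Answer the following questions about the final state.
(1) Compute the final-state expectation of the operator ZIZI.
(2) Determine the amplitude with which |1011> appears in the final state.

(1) In the final state, ZIZI has expectation 1.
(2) |1011> carries amplitude -I/2 in the final state.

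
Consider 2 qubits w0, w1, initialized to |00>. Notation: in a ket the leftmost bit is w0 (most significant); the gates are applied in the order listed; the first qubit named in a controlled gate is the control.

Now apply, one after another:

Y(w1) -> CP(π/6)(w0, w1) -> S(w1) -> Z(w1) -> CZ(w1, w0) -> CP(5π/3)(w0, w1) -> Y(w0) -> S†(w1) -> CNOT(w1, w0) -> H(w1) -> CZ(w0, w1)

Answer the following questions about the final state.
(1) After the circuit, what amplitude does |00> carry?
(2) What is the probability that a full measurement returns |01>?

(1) The final state's coefficient on |00> equals sqrt(2)/2.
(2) The probability of measuring |01> is 1/2.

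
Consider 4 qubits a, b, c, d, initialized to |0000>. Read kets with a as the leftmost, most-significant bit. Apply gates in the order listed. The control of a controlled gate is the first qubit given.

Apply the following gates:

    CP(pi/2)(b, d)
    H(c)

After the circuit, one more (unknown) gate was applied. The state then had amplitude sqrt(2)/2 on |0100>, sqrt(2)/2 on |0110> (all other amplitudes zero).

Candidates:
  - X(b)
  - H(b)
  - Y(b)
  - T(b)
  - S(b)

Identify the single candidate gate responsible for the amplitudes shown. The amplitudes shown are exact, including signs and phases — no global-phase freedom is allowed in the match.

It was X(b) that produced the state shown.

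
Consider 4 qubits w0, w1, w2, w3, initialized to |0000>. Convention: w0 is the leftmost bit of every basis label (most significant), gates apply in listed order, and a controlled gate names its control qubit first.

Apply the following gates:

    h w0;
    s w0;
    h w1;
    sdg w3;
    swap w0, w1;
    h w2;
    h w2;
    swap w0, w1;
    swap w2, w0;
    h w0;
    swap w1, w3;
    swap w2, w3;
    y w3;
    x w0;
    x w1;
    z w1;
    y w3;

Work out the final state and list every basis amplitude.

After the circuit, the state carries amplitude 0 on |0000>, 0 on |0001>, 0 on |0010>, 0 on |0011>, -sqrt(2)/4 on |0100>, -sqrt(2)*I/4 on |0101>, -sqrt(2)/4 on |0110>, -sqrt(2)*I/4 on |0111>, 0 on |1000>, 0 on |1001>, 0 on |1010>, 0 on |1011>, -sqrt(2)/4 on |1100>, -sqrt(2)*I/4 on |1101>, -sqrt(2)/4 on |1110>, -sqrt(2)*I/4 on |1111>. Key observation: the block from step 5 through step 8 cancels to the identity and can be dropped.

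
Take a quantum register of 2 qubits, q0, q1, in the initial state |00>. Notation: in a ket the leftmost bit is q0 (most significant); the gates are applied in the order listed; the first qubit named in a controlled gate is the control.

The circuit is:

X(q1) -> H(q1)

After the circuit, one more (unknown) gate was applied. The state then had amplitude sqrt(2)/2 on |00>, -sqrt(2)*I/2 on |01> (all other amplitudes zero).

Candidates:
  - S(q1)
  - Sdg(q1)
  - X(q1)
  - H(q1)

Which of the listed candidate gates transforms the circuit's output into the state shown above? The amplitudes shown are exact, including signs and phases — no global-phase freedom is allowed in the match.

It was S(q1) that produced the state shown.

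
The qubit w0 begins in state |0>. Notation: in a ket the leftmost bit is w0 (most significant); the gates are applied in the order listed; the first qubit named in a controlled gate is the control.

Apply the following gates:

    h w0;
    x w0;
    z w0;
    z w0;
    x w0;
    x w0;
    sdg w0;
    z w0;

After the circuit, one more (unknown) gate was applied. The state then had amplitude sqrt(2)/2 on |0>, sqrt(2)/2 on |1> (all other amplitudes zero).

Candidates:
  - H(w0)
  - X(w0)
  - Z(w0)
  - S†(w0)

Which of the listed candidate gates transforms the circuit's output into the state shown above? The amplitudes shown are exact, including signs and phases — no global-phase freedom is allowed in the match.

The unique candidate consistent with the amplitudes is S†(w0). Key observation: steps 2-5 multiply out to the identity, so the circuit reduces to the remaining gates.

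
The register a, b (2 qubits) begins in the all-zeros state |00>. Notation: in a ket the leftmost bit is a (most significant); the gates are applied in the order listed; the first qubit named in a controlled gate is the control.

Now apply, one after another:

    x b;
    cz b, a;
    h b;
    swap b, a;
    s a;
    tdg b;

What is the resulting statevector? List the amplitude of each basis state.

After the circuit, the state carries amplitude sqrt(2)/2 on |00>, 0 on |01>, -sqrt(2)*I/2 on |10>, 0 on |11>.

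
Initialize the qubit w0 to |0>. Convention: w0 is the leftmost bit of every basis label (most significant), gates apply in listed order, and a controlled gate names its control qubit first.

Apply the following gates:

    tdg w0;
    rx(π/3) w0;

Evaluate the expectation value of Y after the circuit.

In the final state, Y has expectation -sqrt(3)/2.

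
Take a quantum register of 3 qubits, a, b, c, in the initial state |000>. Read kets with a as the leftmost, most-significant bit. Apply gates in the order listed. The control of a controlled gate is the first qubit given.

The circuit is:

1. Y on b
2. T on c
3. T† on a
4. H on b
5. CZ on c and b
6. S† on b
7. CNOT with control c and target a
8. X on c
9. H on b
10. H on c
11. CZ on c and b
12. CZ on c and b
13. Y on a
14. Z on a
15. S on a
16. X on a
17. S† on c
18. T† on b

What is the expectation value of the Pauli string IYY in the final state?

In the final state, IYY has expectation -sqrt(2)/2. Key observation: gates 11-12 undo each other exactly, leaving only the rest of the circuit to track.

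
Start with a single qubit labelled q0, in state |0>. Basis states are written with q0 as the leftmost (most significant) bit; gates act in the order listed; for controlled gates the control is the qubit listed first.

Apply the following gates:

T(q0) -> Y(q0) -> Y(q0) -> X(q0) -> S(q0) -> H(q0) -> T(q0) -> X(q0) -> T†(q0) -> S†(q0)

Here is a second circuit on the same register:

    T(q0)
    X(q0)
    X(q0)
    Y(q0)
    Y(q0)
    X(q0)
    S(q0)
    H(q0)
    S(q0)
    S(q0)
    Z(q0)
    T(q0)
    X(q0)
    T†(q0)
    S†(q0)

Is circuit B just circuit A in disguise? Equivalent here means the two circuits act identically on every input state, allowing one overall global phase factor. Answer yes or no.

Yes: on every input state the two circuits agree up to one overall phase factor.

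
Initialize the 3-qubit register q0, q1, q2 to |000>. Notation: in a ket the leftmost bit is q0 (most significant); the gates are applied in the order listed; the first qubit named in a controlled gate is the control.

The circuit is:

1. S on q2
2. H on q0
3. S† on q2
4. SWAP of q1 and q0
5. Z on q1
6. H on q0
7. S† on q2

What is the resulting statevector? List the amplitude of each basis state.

The resulting statevector has amplitude 1/2 on |000>, 0 on |001>, -1/2 on |010>, 0 on |011>, 1/2 on |100>, 0 on |101>, -1/2 on |110>, 0 on |111>.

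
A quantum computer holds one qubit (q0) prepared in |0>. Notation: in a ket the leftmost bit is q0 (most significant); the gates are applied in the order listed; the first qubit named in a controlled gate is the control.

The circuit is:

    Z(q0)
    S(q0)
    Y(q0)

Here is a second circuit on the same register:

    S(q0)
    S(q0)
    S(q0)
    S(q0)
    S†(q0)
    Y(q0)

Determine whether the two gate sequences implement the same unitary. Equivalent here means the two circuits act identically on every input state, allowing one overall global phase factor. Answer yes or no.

Yes: on every input state the two circuits agree up to one overall phase factor.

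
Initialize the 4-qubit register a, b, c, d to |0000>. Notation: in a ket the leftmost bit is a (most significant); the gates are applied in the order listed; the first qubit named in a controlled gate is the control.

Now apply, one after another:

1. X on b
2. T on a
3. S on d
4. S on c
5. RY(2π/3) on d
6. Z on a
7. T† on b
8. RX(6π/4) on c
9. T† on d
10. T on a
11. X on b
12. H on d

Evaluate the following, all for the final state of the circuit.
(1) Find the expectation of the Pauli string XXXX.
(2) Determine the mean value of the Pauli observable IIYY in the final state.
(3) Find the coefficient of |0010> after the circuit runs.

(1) In the final state, XXXX has expectation 0.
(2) The expectation value of IIYY is sqrt(6)/4.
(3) The amplitude on |0010> is -sqrt(3)/4 - exp(I*pi/4)/4.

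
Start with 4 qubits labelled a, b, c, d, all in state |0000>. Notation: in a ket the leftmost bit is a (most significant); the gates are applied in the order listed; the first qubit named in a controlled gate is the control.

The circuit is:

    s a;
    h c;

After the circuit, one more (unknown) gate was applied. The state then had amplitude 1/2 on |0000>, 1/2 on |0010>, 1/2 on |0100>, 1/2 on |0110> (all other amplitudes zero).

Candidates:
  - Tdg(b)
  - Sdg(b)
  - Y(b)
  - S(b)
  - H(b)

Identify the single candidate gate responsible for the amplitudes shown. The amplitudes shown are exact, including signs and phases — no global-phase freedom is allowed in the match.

It was H(b) that produced the state shown.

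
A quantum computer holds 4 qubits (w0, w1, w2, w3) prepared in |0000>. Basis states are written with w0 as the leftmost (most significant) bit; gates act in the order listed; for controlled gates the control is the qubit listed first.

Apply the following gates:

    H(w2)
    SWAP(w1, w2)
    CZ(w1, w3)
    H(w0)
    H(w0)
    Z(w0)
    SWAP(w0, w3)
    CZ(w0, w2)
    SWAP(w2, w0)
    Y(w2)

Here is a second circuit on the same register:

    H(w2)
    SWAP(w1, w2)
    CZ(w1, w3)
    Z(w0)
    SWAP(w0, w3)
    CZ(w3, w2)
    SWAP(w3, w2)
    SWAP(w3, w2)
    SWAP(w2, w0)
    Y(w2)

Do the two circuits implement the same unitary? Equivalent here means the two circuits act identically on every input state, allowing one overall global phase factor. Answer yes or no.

No: there is an input state on which the two circuits produce genuinely different outputs (not merely differing by a phase).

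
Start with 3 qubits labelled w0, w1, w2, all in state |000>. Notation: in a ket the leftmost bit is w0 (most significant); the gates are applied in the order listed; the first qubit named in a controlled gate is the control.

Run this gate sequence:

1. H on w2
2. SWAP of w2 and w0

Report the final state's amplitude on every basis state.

The final amplitudes are sqrt(2)/2 on |000>, sqrt(2)/2 on |100>, and 0 on every other basis state.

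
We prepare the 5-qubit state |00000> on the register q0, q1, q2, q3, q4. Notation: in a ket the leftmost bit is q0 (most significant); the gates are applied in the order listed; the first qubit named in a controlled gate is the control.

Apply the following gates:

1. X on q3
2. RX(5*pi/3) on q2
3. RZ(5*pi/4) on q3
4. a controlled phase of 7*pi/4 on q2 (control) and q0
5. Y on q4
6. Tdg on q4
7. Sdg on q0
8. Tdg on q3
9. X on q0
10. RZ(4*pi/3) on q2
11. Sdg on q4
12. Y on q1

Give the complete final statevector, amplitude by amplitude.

The final amplitudes are sqrt(3)*exp(23*I*pi/24)/2 on |11011>, exp(19*I*pi/24)/2 on |11111>, and 0 on every other basis state.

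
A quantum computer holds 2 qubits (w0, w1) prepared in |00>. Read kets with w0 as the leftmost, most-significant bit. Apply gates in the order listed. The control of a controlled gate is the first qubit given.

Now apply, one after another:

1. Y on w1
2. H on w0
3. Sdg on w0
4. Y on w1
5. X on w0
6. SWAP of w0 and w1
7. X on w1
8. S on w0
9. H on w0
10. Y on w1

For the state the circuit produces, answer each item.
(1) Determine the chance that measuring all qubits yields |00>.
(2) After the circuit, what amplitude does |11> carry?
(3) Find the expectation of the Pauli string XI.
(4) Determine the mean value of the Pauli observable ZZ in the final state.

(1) Outcome |00> occurs with probability 1/4.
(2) The amplitude on |11> is I/2.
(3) The observable XI averages to 1.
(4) The observable ZZ averages to 0.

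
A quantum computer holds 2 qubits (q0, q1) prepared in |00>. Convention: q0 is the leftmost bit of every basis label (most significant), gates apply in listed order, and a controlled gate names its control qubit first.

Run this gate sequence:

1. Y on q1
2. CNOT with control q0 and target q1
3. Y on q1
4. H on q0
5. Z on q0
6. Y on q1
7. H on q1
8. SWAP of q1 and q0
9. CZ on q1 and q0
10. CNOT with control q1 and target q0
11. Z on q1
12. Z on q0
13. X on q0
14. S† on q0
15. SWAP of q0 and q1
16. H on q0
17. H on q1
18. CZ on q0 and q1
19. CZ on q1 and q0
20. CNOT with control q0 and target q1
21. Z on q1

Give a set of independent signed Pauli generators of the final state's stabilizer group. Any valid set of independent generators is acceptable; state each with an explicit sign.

One valid set of independent stabilizer generators is +YZ, +ZX (any independent generating set of the same group is equally correct).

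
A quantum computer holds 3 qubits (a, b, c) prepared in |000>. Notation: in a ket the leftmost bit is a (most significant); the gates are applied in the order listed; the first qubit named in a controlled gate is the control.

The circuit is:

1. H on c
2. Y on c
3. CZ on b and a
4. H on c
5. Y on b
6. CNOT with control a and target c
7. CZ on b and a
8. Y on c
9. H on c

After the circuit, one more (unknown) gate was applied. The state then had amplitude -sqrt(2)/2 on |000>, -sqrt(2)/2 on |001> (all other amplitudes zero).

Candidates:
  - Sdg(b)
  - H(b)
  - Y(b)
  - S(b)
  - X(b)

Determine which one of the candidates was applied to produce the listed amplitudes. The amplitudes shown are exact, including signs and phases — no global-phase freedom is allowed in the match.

It was Y(b) that produced the state shown.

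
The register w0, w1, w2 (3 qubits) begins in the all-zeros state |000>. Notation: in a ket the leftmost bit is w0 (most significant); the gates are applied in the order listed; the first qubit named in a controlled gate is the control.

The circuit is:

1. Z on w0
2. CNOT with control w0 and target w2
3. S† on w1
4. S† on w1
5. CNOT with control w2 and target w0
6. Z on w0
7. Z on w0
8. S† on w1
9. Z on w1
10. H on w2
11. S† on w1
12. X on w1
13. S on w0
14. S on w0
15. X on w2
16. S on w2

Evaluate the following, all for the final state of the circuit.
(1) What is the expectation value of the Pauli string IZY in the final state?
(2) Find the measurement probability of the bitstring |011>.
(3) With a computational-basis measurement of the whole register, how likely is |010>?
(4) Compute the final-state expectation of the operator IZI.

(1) The observable IZY averages to -1.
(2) The probability of measuring |011> is 1/2.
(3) Outcome |010> occurs with probability 1/2.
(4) The expectation value of IZI is -1.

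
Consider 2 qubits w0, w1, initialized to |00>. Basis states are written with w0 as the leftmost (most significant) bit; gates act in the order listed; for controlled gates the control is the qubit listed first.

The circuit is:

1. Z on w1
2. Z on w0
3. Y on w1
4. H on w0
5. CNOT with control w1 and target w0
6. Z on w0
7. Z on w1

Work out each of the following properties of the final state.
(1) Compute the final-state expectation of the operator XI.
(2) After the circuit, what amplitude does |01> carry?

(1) The expectation value of XI is -1.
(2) The final state's coefficient on |01> equals -sqrt(2)*I/2.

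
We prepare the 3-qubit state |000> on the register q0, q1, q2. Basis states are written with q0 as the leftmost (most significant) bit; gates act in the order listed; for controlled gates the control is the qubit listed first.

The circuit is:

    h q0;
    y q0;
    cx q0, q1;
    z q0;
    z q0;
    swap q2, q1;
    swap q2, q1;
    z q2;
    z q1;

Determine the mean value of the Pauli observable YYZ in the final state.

The observable YYZ averages to -1. Key observation: gates 6-7 undo each other exactly, leaving only the rest of the circuit to track.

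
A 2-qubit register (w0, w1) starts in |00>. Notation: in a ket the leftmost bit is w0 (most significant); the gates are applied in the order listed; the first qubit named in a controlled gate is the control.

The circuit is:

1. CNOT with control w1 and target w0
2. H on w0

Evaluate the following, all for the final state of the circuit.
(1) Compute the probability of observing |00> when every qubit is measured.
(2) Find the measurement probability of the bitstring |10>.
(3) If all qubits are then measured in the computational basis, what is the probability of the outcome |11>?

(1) The probability of measuring |00> is 1/2.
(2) Outcome |10> occurs with probability 1/2.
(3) Outcome |11> occurs with probability 0.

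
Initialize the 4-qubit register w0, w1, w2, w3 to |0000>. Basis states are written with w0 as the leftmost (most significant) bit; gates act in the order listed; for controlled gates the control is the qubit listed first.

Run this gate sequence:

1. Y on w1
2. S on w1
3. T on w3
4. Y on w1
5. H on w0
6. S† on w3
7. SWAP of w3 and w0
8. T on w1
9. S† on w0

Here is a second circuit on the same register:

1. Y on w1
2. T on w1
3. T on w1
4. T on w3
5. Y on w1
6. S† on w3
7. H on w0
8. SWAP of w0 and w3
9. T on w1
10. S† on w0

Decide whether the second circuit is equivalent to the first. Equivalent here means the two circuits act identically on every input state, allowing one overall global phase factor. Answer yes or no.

Yes — the two circuits implement the same unitary up to a global phase.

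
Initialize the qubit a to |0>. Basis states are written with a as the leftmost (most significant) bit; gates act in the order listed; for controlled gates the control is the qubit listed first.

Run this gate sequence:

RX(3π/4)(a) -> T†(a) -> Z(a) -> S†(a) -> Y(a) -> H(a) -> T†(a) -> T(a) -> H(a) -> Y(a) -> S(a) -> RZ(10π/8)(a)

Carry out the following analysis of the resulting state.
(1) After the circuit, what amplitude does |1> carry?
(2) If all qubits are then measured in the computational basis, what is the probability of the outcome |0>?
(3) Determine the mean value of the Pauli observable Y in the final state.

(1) The final state's coefficient on |1> equals sqrt(sqrt(2) + 2)*exp(7*I*pi/8)/2. Key observation: gates 4-11 undo each other exactly, leaving only the rest of the circuit to track.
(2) The probability of measuring |0> is 1/2 - sqrt(2)/4.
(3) The observable Y averages to -sqrt(2)/2.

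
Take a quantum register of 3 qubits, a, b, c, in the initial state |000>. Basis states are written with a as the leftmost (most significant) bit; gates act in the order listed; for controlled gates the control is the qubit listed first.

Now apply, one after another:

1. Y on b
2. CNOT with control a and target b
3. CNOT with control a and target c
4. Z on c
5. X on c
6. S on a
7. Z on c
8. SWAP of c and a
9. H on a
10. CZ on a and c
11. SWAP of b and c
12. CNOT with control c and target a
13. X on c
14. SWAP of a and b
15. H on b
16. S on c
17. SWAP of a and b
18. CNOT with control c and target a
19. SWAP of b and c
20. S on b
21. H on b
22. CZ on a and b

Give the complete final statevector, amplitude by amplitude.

After the circuit, the state carries amplitude sqrt(2)*I/2 on |100>, -sqrt(2)*I/2 on |110>, and 0 on every other basis state.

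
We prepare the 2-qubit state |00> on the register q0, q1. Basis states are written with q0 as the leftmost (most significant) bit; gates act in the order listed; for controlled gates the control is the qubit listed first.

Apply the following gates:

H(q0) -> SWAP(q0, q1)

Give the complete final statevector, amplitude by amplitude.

The final amplitudes are sqrt(2)/2 on |00>, sqrt(2)/2 on |01>, 0 on |10>, 0 on |11>.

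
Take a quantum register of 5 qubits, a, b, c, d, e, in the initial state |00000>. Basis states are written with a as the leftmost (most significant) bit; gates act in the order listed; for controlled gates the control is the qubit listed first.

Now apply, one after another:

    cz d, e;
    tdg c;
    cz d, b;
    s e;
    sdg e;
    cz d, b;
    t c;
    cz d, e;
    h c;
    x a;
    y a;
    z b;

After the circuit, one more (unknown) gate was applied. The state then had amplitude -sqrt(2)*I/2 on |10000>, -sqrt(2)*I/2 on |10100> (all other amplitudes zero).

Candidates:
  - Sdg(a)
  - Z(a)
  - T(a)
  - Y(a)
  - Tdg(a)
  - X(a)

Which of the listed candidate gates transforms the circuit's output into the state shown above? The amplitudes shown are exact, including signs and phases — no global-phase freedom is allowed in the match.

The unique candidate consistent with the amplitudes is X(a). Key observation: the block from step 1 through step 8 cancels to the identity and can be dropped.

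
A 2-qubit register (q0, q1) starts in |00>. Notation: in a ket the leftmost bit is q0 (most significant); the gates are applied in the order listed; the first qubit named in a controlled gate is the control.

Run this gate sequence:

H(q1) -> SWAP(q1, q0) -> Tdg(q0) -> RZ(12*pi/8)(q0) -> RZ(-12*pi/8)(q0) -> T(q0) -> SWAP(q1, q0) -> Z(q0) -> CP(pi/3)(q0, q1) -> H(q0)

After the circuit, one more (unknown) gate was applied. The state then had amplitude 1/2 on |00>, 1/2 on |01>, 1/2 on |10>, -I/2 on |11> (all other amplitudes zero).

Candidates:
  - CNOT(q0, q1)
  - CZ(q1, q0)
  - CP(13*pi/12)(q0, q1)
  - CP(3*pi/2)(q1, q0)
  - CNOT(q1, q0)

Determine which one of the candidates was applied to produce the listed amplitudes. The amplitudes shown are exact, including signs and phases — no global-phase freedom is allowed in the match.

It was CP(3*pi/2)(q1, q0) that produced the state shown. Key observation: steps 2-7 multiply out to the identity, so the circuit reduces to the remaining gates.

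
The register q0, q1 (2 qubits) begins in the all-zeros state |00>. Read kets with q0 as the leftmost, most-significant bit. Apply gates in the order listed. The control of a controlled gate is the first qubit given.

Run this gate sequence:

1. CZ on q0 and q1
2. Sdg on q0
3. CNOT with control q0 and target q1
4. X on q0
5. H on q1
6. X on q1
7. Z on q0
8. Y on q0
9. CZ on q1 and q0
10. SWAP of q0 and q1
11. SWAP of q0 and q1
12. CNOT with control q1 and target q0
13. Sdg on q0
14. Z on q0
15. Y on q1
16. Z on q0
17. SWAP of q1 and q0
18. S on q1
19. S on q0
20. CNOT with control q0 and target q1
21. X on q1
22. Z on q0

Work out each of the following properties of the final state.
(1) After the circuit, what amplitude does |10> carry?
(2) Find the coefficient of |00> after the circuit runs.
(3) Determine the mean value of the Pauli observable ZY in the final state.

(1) |10> carries amplitude sqrt(2)*I/2 in the final state.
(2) The final state's coefficient on |00> equals sqrt(2)/2.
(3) In the final state, ZY has expectation 0.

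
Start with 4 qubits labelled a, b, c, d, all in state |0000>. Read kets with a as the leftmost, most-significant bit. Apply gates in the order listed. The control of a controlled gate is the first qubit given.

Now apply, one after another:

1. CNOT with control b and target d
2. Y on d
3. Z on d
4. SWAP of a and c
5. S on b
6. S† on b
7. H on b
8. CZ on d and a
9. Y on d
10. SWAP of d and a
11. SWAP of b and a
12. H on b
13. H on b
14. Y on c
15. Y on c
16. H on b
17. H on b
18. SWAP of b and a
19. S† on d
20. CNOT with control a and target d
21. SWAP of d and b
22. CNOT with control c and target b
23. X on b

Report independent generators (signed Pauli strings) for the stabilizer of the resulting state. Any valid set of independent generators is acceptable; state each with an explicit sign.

The stabilizer group can be generated by +IIIX, +ZIII, -IZII, +IIZI, among other valid generating sets. Key observation: gates 11-18 undo each other exactly, leaving only the rest of the circuit to track.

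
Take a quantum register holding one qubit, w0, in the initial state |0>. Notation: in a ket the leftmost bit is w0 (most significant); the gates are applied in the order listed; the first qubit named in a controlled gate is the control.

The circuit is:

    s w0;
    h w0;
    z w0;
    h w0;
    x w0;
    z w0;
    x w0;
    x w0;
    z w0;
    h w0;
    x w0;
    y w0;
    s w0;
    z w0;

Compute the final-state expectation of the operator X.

The expectation value of X is 0.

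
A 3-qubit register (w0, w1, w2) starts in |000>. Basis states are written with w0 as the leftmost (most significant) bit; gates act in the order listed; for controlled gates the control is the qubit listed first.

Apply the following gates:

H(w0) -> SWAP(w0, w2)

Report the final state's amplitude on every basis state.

The final amplitudes are sqrt(2)/2 on |000>, sqrt(2)/2 on |001>, and 0 on every other basis state.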